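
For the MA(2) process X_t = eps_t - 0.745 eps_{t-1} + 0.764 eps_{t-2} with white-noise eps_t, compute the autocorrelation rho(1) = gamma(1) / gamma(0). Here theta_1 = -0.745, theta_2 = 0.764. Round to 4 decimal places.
\rho(1) = -0.6145

For an MA(q) process with theta_0 = 1, the autocovariance is
  gamma(k) = sigma^2 * sum_{i=0..q-k} theta_i * theta_{i+k},
and rho(k) = gamma(k) / gamma(0). Sigma^2 cancels.
  numerator   = (1)*(-0.745) + (-0.745)*(0.764) = -1.31418.
  denominator = (1)^2 + (-0.745)^2 + (0.764)^2 = 2.138721.
  rho(1) = -1.31418 / 2.138721 = -0.6145.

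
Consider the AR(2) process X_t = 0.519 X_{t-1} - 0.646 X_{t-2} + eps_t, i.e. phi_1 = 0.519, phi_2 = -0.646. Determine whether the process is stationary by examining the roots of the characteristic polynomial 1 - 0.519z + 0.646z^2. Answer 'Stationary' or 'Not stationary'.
\text{Stationary}

The AR(p) characteristic polynomial is P(z) = 1 - 0.519z + 0.646z^2.
Stationarity requires all roots to lie outside the unit circle, i.e. |z| > 1 for every root.
Set 1 + (-0.519) z + (0.646) z^2 = 0, i.e. a z^2 + b z + c = 0 with a = 0.646, b = -0.519, c = 1.
Discriminant D = b^2 - 4ac = (-0.519)^2 - 4*(0.646)*1 = 0.269361 - (2.584) = -2.314639.
D < 0, so the roots are the complex-conjugate pair z = (-b +/- i sqrt(-D)) / (2a) = 0.4017 +/- 1.1775i.
For a conjugate pair |z|^2 = z * conj(z) = (product of roots) = c/a = 1/(0.646) = 1.547988, so |z| = sqrt(1.547988) = 1.2442 for both roots.
Moduli of all roots: 1.2442, 1.2442.
All moduli strictly greater than 1? Yes.
Verdict: Stationary.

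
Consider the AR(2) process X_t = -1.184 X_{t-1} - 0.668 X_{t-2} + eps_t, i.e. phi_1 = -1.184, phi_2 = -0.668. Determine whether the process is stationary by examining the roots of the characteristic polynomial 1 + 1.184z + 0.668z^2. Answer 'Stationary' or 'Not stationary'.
\text{Stationary}

The AR(p) characteristic polynomial is P(z) = 1 + 1.184z + 0.668z^2.
Stationarity requires all roots to lie outside the unit circle, i.e. |z| > 1 for every root.
Set 1 + (1.184) z + (0.668) z^2 = 0, i.e. a z^2 + b z + c = 0 with a = 0.668, b = 1.184, c = 1.
Discriminant D = b^2 - 4ac = (1.184)^2 - 4*(0.668)*1 = 1.401856 - (2.672) = -1.270144.
D < 0, so the roots are the complex-conjugate pair z = (-b +/- i sqrt(-D)) / (2a) = -0.8862 +/- 0.8436i.
For a conjugate pair |z|^2 = z * conj(z) = (product of roots) = c/a = 1/(0.668) = 1.497006, so |z| = sqrt(1.497006) = 1.2235 for both roots.
Moduli of all roots: 1.2235, 1.2235.
All moduli strictly greater than 1? Yes.
Verdict: Stationary.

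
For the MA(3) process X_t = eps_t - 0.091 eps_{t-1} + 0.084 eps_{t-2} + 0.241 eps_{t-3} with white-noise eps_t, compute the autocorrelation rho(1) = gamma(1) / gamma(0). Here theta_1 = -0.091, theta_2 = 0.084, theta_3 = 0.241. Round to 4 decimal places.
\rho(1) = -0.0730

For an MA(q) process with theta_0 = 1, the autocovariance is
  gamma(k) = sigma^2 * sum_{i=0..q-k} theta_i * theta_{i+k},
and rho(k) = gamma(k) / gamma(0). Sigma^2 cancels.
  numerator   = (1)*(-0.091) + (-0.091)*(0.084) + (0.084)*(0.241) = -0.0784.
  denominator = (1)^2 + (-0.091)^2 + (0.084)^2 + (0.241)^2 = 1.073418.
  rho(1) = -0.0784 / 1.073418 = -0.0730.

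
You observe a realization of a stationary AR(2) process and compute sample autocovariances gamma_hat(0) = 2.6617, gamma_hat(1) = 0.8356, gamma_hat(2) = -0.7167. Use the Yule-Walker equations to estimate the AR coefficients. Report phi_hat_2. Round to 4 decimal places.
\hat\phi_{2} = -0.4080

The Yule-Walker equations for an AR(p) process read, in matrix form,
  Gamma_p phi = r_p,   with   (Gamma_p)_{ij} = gamma(|i - j|),
                       (r_p)_i = gamma(i),   i,j = 1..p.
Substitute the sample gammas (Toeplitz matrix and right-hand side of size 2):
  Gamma_p = [[2.6617, 0.8356], [0.8356, 2.6617]]
  r_p     = [0.8356, -0.7167]
Written out:
  2.6617 phi_1 + 0.8356 phi_2 = 0.8356
  0.8356 phi_1 + 2.6617 phi_2 = -0.7167
Solve by Cramer's rule:
  det = gamma(0)^2 - gamma(1)^2 = (2.6617)^2 - (0.8356)^2 = 7.08464689 - 0.69822736 = 6.38641953
  phi_hat_1 = [gamma(1) gamma(0) - gamma(1) gamma(2)] / det = [(0.8356)(2.6617) - (0.8356)(-0.7167)] / 6.38641953 = 2.82299104 / 6.38641953 = 0.442
  phi_hat_2 = [gamma(0) gamma(2) - gamma(1)^2] / det = [(2.6617)(-0.7167) - (0.8356)^2] / 6.38641953 = -2.60586775 / 6.38641953 = -0.408
So phi_hat = [0.4420, -0.4080].
Therefore phi_hat_2 = -0.4080.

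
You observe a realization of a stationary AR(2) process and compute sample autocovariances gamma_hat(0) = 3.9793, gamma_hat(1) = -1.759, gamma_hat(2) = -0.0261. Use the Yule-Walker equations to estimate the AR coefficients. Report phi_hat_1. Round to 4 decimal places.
\hat\phi_{1} = -0.5530

The Yule-Walker equations for an AR(p) process read, in matrix form,
  Gamma_p phi = r_p,   with   (Gamma_p)_{ij} = gamma(|i - j|),
                       (r_p)_i = gamma(i),   i,j = 1..p.
Substitute the sample gammas (Toeplitz matrix and right-hand side of size 2):
  Gamma_p = [[3.9793, -1.759], [-1.759, 3.9793]]
  r_p     = [-1.759, -0.0261]
Written out:
  3.9793 phi_1 - 1.759 phi_2 = -1.759
  -1.759 phi_1 + 3.9793 phi_2 = -0.0261
Solve by Cramer's rule:
  det = gamma(0)^2 - gamma(1)^2 = (3.9793)^2 - (-1.759)^2 = 15.83482849 - 3.094081 = 12.74074749
  phi_hat_1 = [gamma(1) gamma(0) - gamma(1) gamma(2)] / det = [(-1.759)(3.9793) - (-1.759)(-0.0261)] / 12.74074749 = -7.0454986 / 12.74074749 = -0.553
  phi_hat_2 = [gamma(0) gamma(2) - gamma(1)^2] / det = [(3.9793)(-0.0261) - (-1.759)^2] / 12.74074749 = -3.19794073 / 12.74074749 = -0.251
So phi_hat = [-0.5530, -0.2510].
Therefore phi_hat_1 = -0.5530.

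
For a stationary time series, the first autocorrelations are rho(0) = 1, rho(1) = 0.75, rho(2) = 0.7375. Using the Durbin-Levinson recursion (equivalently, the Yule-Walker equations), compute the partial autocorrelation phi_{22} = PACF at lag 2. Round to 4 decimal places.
\phi_{22} = 0.4000

The PACF at lag k is phi_{kk}, the last component of the solution
to the Yule-Walker system G_k phi = r_k where
  (G_k)_{ij} = rho(|i - j|), (r_k)_i = rho(i), i,j = 1..k.
Equivalently, Durbin-Levinson gives phi_{kk} iteratively:
  phi_{11} = rho(1)
  phi_{kk} = [rho(k) - sum_{j=1..k-1} phi_{k-1,j} rho(k-j)]
            / [1 - sum_{j=1..k-1} phi_{k-1,j} rho(j)],
  phi_{k,j} = phi_{k-1,j} - phi_{kk} phi_{k-1,k-j},  j = 1..k-1.
Step k = 1:
  phi_11 = rho(1) = 0.75.
Step k = 2:
  phi_22 = [rho(2) - phi_11 rho(1)] / [1 - phi_11 rho(1)] = [0.7375 - (0.75)(0.75)] / [1 - (0.75)(0.75)]
         = 0.175 / 0.4375 = 0.4.
Therefore phi_{22} = 0.4000.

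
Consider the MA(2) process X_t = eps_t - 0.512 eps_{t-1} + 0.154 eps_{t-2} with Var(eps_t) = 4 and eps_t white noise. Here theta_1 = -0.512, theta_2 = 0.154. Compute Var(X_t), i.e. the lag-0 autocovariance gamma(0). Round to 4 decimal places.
\gamma(0) = 5.1434

For an MA(q) process X_t = eps_t + sum_i theta_i eps_{t-i} with
Var(eps_t) = sigma^2, the variance is
  gamma(0) = sigma^2 * (1 + sum_i theta_i^2).
  sum_i theta_i^2 = (-0.512)^2 + (0.154)^2 = 0.262144 + 0.023716 = 0.28586.
  gamma(0) = 4 * (1 + 0.28586) = 4 * 1.28586 = 5.14344, which rounds to 5.1434.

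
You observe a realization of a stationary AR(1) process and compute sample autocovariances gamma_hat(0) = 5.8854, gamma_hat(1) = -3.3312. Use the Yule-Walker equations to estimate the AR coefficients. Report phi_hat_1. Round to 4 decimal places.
\hat\phi_{1} = -0.5660

The Yule-Walker equations for an AR(p) process read, in matrix form,
  Gamma_p phi = r_p,   with   (Gamma_p)_{ij} = gamma(|i - j|),
                       (r_p)_i = gamma(i),   i,j = 1..p.
Substitute the sample gammas (Toeplitz matrix and right-hand side of size 1):
  Gamma_p = [[5.8854]]
  r_p     = [-3.3312]
With p = 1 this is the single equation gamma(0) phi_1 = gamma(1):
  phi_hat_1 = gamma(1) / gamma(0) = -3.3312 / 5.8854 = -0.5660.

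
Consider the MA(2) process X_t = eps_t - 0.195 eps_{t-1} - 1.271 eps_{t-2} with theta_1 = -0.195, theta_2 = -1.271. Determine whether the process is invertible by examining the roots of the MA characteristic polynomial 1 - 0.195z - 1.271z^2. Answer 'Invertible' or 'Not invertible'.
\text{Not invertible}

The MA(q) characteristic polynomial is P(z) = 1 - 0.195z - 1.271z^2.
Invertibility requires all roots to lie outside the unit circle, i.e. |z| > 1 for every root.
Set 1 + (-0.195) z + (-1.271) z^2 = 0, i.e. a z^2 + b z + c = 0 with a = -1.271, b = -0.195, c = 1.
Discriminant D = b^2 - 4ac = (-0.195)^2 - 4*(-1.271)*1 = 0.038025 - (-5.084) = 5.122025.
D >= 0, so the roots are real: z = (-b +/- sqrt(D)) / (2a) = (0.195 +/- 2.263189) / (-2.542).
  z_1 = (0.195 + 2.263189) / (-2.542) = -0.967,   |z_1| = 0.967.
  z_2 = (0.195 - 2.263189) / (-2.542) = 0.8136,   |z_2| = 0.8136.
Moduli of all roots: 0.9670, 0.8136.
All moduli strictly greater than 1? No.
Verdict: Not invertible.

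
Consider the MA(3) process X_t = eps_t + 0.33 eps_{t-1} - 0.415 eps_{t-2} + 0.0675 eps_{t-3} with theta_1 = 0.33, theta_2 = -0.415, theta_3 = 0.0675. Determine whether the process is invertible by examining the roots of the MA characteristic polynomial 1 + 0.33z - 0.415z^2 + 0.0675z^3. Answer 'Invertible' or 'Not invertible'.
\text{Invertible}

The MA(q) characteristic polynomial is P(z) = 1 + 0.33z - 0.415z^2 + 0.0675z^3.
Invertibility requires all roots to lie outside the unit circle, i.e. |z| > 1 for every root.
Degree 3: look for a simple real root z0 first, then factor out (1 - z/z0) and solve the remaining quadratic.
Testing z0 = 4: P(4) = 1 + (0.33)(4) + (-0.415)(4)^2 + (0.0675)(4)^3
  = 1 + (1.32) + (-6.64) + (4.32) = 0.  So z_0 = 4 is a root, |z_0| = 4.
Divide out the factor (1 - 0.25 z) = (1 - z/z0) (since 1/z0 = 0.25):
  P(z) = (1 - 0.25 z)(1 + (0.58) z + (-0.27) z^2)
  [check: z-coef 0.58 - (0.25) = 0.33; z^2-coef -0.27 - (0.25)(0.58) = -0.415; z^3-coef -(0.25)(-0.27) = 0.0675.]
Remaining roots from the quadratic factor 1 + (0.58) z + (-0.27) z^2:
  Set 1 + (0.58) z + (-0.27) z^2 = 0, i.e. a z^2 + b z + c = 0 with a = -0.27, b = 0.58, c = 1.
  Discriminant D = b^2 - 4ac = (0.58)^2 - 4*(-0.27)*1 = 0.3364 - (-1.08) = 1.4164.
  D >= 0, so the roots are real: z = (-b +/- sqrt(D)) / (2a) = (-0.58 +/- 1.190126) / (-0.54).
    z_1 = (-0.58 + 1.190126) / (-0.54) = -1.1299,   |z_1| = 1.1299.
    z_2 = (-0.58 - 1.190126) / (-0.54) = 3.278,   |z_2| = 3.278.
Moduli of all roots: 4.0000, 1.1299, 3.2780.
All moduli strictly greater than 1? Yes.
Verdict: Invertible.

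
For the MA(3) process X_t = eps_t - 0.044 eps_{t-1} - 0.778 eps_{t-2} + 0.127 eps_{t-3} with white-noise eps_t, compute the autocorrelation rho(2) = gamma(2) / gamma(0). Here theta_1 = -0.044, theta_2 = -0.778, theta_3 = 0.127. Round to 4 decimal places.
\rho(2) = -0.4827

For an MA(q) process with theta_0 = 1, the autocovariance is
  gamma(k) = sigma^2 * sum_{i=0..q-k} theta_i * theta_{i+k},
and rho(k) = gamma(k) / gamma(0). Sigma^2 cancels.
  numerator   = (1)*(-0.778) + (-0.044)*(0.127) = -0.783588.
  denominator = (1)^2 + (-0.044)^2 + (-0.778)^2 + (0.127)^2 = 1.623349.
  rho(2) = -0.783588 / 1.623349 = -0.4827.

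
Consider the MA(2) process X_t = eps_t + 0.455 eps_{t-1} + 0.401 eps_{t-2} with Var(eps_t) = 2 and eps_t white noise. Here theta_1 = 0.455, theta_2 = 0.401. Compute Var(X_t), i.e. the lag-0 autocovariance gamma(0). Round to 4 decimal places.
\gamma(0) = 2.7357

For an MA(q) process X_t = eps_t + sum_i theta_i eps_{t-i} with
Var(eps_t) = sigma^2, the variance is
  gamma(0) = sigma^2 * (1 + sum_i theta_i^2).
  sum_i theta_i^2 = (0.455)^2 + (0.401)^2 = 0.207025 + 0.160801 = 0.367826.
  gamma(0) = 2 * (1 + 0.367826) = 2 * 1.367826 = 2.735652, which rounds to 2.7357.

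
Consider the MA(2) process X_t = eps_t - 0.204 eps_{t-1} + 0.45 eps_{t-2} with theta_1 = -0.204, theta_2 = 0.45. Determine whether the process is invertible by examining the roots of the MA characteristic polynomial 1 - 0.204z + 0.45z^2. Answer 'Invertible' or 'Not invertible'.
\text{Invertible}

The MA(q) characteristic polynomial is P(z) = 1 - 0.204z + 0.45z^2.
Invertibility requires all roots to lie outside the unit circle, i.e. |z| > 1 for every root.
Set 1 + (-0.204) z + (0.45) z^2 = 0, i.e. a z^2 + b z + c = 0 with a = 0.45, b = -0.204, c = 1.
Discriminant D = b^2 - 4ac = (-0.204)^2 - 4*(0.45)*1 = 0.041616 - (1.8) = -1.758384.
D < 0, so the roots are the complex-conjugate pair z = (-b +/- i sqrt(-D)) / (2a) = 0.2267 +/- 1.4734i.
For a conjugate pair |z|^2 = z * conj(z) = (product of roots) = c/a = 1/(0.45) = 2.222222, so |z| = sqrt(2.222222) = 1.4907 for both roots.
Moduli of all roots: 1.4907, 1.4907.
All moduli strictly greater than 1? Yes.
Verdict: Invertible.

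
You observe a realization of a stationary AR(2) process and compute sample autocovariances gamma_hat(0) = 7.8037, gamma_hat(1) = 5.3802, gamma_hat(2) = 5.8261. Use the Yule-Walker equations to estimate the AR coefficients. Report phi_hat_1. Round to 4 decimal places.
\hat\phi_{1} = 0.3330

The Yule-Walker equations for an AR(p) process read, in matrix form,
  Gamma_p phi = r_p,   with   (Gamma_p)_{ij} = gamma(|i - j|),
                       (r_p)_i = gamma(i),   i,j = 1..p.
Substitute the sample gammas (Toeplitz matrix and right-hand side of size 2):
  Gamma_p = [[7.8037, 5.3802], [5.3802, 7.8037]]
  r_p     = [5.3802, 5.8261]
Written out:
  7.8037 phi_1 + 5.3802 phi_2 = 5.3802
  5.3802 phi_1 + 7.8037 phi_2 = 5.8261
Solve by Cramer's rule:
  det = gamma(0)^2 - gamma(1)^2 = (7.8037)^2 - (5.3802)^2 = 60.89773369 - 28.94655204 = 31.95118165
  phi_hat_1 = [gamma(1) gamma(0) - gamma(1) gamma(2)] / det = [(5.3802)(7.8037) - (5.3802)(5.8261)] / 31.95118165 = 10.63988352 / 31.95118165 = 0.333
  phi_hat_2 = [gamma(0) gamma(2) - gamma(1)^2] / det = [(7.8037)(5.8261) - (5.3802)^2] / 31.95118165 = 16.51858453 / 31.95118165 = 0.517
So phi_hat = [0.3330, 0.5170].
Therefore phi_hat_1 = 0.3330.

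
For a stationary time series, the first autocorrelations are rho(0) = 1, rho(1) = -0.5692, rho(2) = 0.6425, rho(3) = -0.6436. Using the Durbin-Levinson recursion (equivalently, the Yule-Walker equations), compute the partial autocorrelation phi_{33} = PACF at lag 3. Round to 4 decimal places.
\phi_{33} = -0.3461

The PACF at lag k is phi_{kk}, the last component of the solution
to the Yule-Walker system G_k phi = r_k where
  (G_k)_{ij} = rho(|i - j|), (r_k)_i = rho(i), i,j = 1..k.
Equivalently, Durbin-Levinson gives phi_{kk} iteratively:
  phi_{11} = rho(1)
  phi_{kk} = [rho(k) - sum_{j=1..k-1} phi_{k-1,j} rho(k-j)]
            / [1 - sum_{j=1..k-1} phi_{k-1,j} rho(j)],
  phi_{k,j} = phi_{k-1,j} - phi_{kk} phi_{k-1,k-j},  j = 1..k-1.
Step k = 1:
  phi_11 = rho(1) = -0.5692.
Step k = 2:
  phi_22 = [rho(2) - phi_11 rho(1)] / [1 - phi_11 rho(1)] = [0.6425 - (-0.5692)(-0.5692)] / [1 - (-0.5692)(-0.5692)]
         = 0.31851136 / 0.67601136 = 0.471163.
  Update: phi_21 = phi_11 - phi_22 phi_11 = -0.5692 - (0.471163)(-0.5692) = -0.301014.
Step k = 3:
  phi_33 = [rho(3) - phi_21 rho(2) - phi_22 rho(1)] / [1 - phi_21 rho(1) - phi_22 rho(2)]
    numerator   = -0.6436 - (-0.301014)(0.6425) - (0.471163)(-0.5692) = -0.18201257
    denominator = 1 - (-0.301014)(-0.5692) - (0.471163)(0.6425) = 0.52594068
  phi_33 = -0.18201257 / 0.52594068 = -0.3461.
Therefore phi_{33} = -0.3461.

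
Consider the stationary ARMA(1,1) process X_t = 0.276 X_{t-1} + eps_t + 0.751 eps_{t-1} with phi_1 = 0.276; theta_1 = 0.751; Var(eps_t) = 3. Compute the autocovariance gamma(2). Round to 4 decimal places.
\gamma(2) = 1.1113

Multiply the model equation by X_{t-k} and take expectations. With theta_0 = psi_0 = 1 and psi_j the MA(infinity) weights, this gives
  gamma(k) - sum_i phi_i gamma(k-i) = c_k,
  c_k = sigma^2 * sum_{j=k..q} theta_j psi_{j-k}   (c_k = 0 for k > q),
using gamma(-m) = gamma(m).
psi-weights needed (psi_j = theta_j + sum_i phi_i psi_{j-i}):
  psi_1 = theta_1 + phi_1 = 0.751 + (0.276) = 1.027
Right-hand sides:
  c_0 = sigma^2 (1 + theta_1 psi_1) = 3 * (1 + (0.751)(1.027)) = 3 * 1.771277 = 5.313831
  c_1 = sigma^2 theta_1 = 3 * (0.751) = 2.253
  c_2 = 0
Equations for k = 0 and k = 1 (AR order 1):
  gamma(0) = phi_1 gamma(1) + c_0
  gamma(1) = phi_1 gamma(0) + c_1
Substituting the second into the first: gamma(0) (1 - phi_1^2) = c_0 + phi_1 c_1, so
  gamma(0) = (c_0 + phi_1 c_1) / (1 - phi_1^2) = (5.313831 + (0.276)(2.253)) / (1 - (0.276)^2) = 5.935659 / 0.923824 = 6.425097.
  gamma(1) = phi_1 gamma(0) + c_1 = (0.276)(6.425097) + (2.253) = 4.026327.
For k = 2 (> q): gamma(2) = phi_1 gamma(1) = (0.276)(4.026327) = 1.111266.
Therefore gamma(2) = 1.1113 (to 4 decimal places).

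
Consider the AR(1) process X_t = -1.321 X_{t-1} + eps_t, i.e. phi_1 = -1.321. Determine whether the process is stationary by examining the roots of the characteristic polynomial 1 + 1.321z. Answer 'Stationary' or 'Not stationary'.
\text{Not stationary}

The AR(p) characteristic polynomial is P(z) = 1 + 1.321z.
Stationarity requires all roots to lie outside the unit circle, i.e. |z| > 1 for every root.
This is linear in z: 1 + (1.321) z = 0  =>  z = -1/(1.321) = -0.757002,  |z| = 0.757002.
Moduli of all roots: 0.7570.
All moduli strictly greater than 1? No.
Verdict: Not stationary.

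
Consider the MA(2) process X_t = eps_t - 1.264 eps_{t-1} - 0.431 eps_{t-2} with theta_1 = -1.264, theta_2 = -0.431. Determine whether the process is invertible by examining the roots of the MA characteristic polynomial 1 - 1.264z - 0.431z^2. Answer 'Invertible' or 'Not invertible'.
\text{Not invertible}

The MA(q) characteristic polynomial is P(z) = 1 - 1.264z - 0.431z^2.
Invertibility requires all roots to lie outside the unit circle, i.e. |z| > 1 for every root.
Set 1 + (-1.264) z + (-0.431) z^2 = 0, i.e. a z^2 + b z + c = 0 with a = -0.431, b = -1.264, c = 1.
Discriminant D = b^2 - 4ac = (-1.264)^2 - 4*(-0.431)*1 = 1.597696 - (-1.724) = 3.321696.
D >= 0, so the roots are real: z = (-b +/- sqrt(D)) / (2a) = (1.264 +/- 1.822552) / (-0.862).
  z_1 = (1.264 + 1.822552) / (-0.862) = -3.5807,   |z_1| = 3.5807.
  z_2 = (1.264 - 1.822552) / (-0.862) = 0.648,   |z_2| = 0.648.
Moduli of all roots: 3.5807, 0.6480.
All moduli strictly greater than 1? No.
Verdict: Not invertible.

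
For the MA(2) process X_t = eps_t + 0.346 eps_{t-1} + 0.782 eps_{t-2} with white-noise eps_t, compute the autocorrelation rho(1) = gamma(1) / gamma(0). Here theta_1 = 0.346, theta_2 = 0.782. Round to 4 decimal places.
\rho(1) = 0.3561

For an MA(q) process with theta_0 = 1, the autocovariance is
  gamma(k) = sigma^2 * sum_{i=0..q-k} theta_i * theta_{i+k},
and rho(k) = gamma(k) / gamma(0). Sigma^2 cancels.
  numerator   = (1)*(0.346) + (0.346)*(0.782) = 0.616572.
  denominator = (1)^2 + (0.346)^2 + (0.782)^2 = 1.73124.
  rho(1) = 0.616572 / 1.73124 = 0.3561.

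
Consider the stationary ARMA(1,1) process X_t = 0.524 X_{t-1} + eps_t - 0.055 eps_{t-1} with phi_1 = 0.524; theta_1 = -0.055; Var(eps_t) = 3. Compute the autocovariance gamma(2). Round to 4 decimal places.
\gamma(2) = 0.9870

Multiply the model equation by X_{t-k} and take expectations. With theta_0 = psi_0 = 1 and psi_j the MA(infinity) weights, this gives
  gamma(k) - sum_i phi_i gamma(k-i) = c_k,
  c_k = sigma^2 * sum_{j=k..q} theta_j psi_{j-k}   (c_k = 0 for k > q),
using gamma(-m) = gamma(m).
psi-weights needed (psi_j = theta_j + sum_i phi_i psi_{j-i}):
  psi_1 = theta_1 + phi_1 = -0.055 + (0.524) = 0.469
Right-hand sides:
  c_0 = sigma^2 (1 + theta_1 psi_1) = 3 * (1 + (-0.055)(0.469)) = 3 * 0.974205 = 2.922615
  c_1 = sigma^2 theta_1 = 3 * (-0.055) = -0.165
  c_2 = 0
Equations for k = 0 and k = 1 (AR order 1):
  gamma(0) = phi_1 gamma(1) + c_0
  gamma(1) = phi_1 gamma(0) + c_1
Substituting the second into the first: gamma(0) (1 - phi_1^2) = c_0 + phi_1 c_1, so
  gamma(0) = (c_0 + phi_1 c_1) / (1 - phi_1^2) = (2.922615 + (0.524)(-0.165)) / (1 - (0.524)^2) = 2.836155 / 0.725424 = 3.909651.
  gamma(1) = phi_1 gamma(0) + c_1 = (0.524)(3.909651) + (-0.165) = 1.883657.
For k = 2 (> q): gamma(2) = phi_1 gamma(1) = (0.524)(1.883657) = 0.987036.
Therefore gamma(2) = 0.9870 (to 4 decimal places).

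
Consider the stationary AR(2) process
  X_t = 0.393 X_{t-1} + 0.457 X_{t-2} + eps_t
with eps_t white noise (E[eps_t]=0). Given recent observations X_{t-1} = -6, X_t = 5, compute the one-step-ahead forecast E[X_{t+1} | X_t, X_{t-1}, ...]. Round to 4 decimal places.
E[X_{t+1} \mid \mathcal F_t] = -0.7770

For an AR(p) model X_t = c + sum_i phi_i X_{t-i} + eps_t, the
one-step-ahead conditional mean is
  E[X_{t+1} | X_t, ...] = c + sum_i phi_i X_{t+1-i}.
Substitute known values:
  E[X_{t+1} | ...] = (0.393) * (5) + (0.457) * (-6)
                   = -0.7770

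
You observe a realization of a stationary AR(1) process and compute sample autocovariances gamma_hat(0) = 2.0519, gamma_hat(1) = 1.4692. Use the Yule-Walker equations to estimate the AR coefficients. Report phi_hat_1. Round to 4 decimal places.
\hat\phi_{1} = 0.7160

The Yule-Walker equations for an AR(p) process read, in matrix form,
  Gamma_p phi = r_p,   with   (Gamma_p)_{ij} = gamma(|i - j|),
                       (r_p)_i = gamma(i),   i,j = 1..p.
Substitute the sample gammas (Toeplitz matrix and right-hand side of size 1):
  Gamma_p = [[2.0519]]
  r_p     = [1.4692]
With p = 1 this is the single equation gamma(0) phi_1 = gamma(1):
  phi_hat_1 = gamma(1) / gamma(0) = 1.4692 / 2.0519 = 0.7160.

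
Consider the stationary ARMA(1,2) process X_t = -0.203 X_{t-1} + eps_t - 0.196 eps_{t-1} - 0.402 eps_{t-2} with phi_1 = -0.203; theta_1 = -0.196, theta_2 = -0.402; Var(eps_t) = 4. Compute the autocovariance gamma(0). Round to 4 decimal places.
\gamma(0) = 5.0667

Multiply the model equation by X_{t-k} and take expectations. With theta_0 = psi_0 = 1 and psi_j the MA(infinity) weights, this gives
  gamma(k) - sum_i phi_i gamma(k-i) = c_k,
  c_k = sigma^2 * sum_{j=k..q} theta_j psi_{j-k}   (c_k = 0 for k > q),
using gamma(-m) = gamma(m).
psi-weights needed (psi_j = theta_j + sum_i phi_i psi_{j-i}):
  psi_1 = theta_1 + phi_1 = -0.196 + (-0.203) = -0.399
  psi_2 = theta_2 + phi_1 psi_1 = -0.402 + (-0.203)(-0.399) = -0.321003
Right-hand sides:
  c_0 = sigma^2 (1 + theta_1 psi_1 + theta_2 psi_2) = 4 * (1 + (-0.196)(-0.399) + (-0.402)(-0.321003)) = 4 * 1.207247 = 4.828989
  c_1 = sigma^2 (theta_1 + theta_2 psi_1) = 4 * (-0.196 + (-0.402)(-0.399)) = -0.142408
  c_2 = sigma^2 theta_2 = 4 * (-0.402) = -1.608
Equations for k = 0 and k = 1 (AR order 1):
  gamma(0) = phi_1 gamma(1) + c_0
  gamma(1) = phi_1 gamma(0) + c_1
Substituting the second into the first: gamma(0) (1 - phi_1^2) = c_0 + phi_1 c_1, so
  gamma(0) = (c_0 + phi_1 c_1) / (1 - phi_1^2) = (4.828989 + (-0.203)(-0.142408)) / (1 - (-0.203)^2) = 4.857898 / 0.958791 = 5.066691.
Therefore gamma(0) = 5.0667 (to 4 decimal places).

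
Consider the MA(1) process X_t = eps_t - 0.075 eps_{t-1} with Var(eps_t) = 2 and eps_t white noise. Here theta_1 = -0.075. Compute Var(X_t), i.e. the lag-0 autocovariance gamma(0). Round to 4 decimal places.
\gamma(0) = 2.0113

For an MA(q) process X_t = eps_t + sum_i theta_i eps_{t-i} with
Var(eps_t) = sigma^2, the variance is
  gamma(0) = sigma^2 * (1 + sum_i theta_i^2).
  sum_i theta_i^2 = (-0.075)^2 = 0.005625.
  gamma(0) = 2 * (1 + 0.005625) = 2 * 1.005625 = 2.01125, which rounds to 2.0113.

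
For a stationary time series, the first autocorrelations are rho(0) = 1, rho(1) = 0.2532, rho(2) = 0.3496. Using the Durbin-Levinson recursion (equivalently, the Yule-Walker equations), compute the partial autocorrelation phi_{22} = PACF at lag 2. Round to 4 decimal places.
\phi_{22} = 0.3050

The PACF at lag k is phi_{kk}, the last component of the solution
to the Yule-Walker system G_k phi = r_k where
  (G_k)_{ij} = rho(|i - j|), (r_k)_i = rho(i), i,j = 1..k.
Equivalently, Durbin-Levinson gives phi_{kk} iteratively:
  phi_{11} = rho(1)
  phi_{kk} = [rho(k) - sum_{j=1..k-1} phi_{k-1,j} rho(k-j)]
            / [1 - sum_{j=1..k-1} phi_{k-1,j} rho(j)],
  phi_{k,j} = phi_{k-1,j} - phi_{kk} phi_{k-1,k-j},  j = 1..k-1.
Step k = 1:
  phi_11 = rho(1) = 0.2532.
Step k = 2:
  phi_22 = [rho(2) - phi_11 rho(1)] / [1 - phi_11 rho(1)] = [0.3496 - (0.2532)(0.2532)] / [1 - (0.2532)(0.2532)]
         = 0.28548976 / 0.93588976 = 0.305.
Therefore phi_{22} = 0.3050.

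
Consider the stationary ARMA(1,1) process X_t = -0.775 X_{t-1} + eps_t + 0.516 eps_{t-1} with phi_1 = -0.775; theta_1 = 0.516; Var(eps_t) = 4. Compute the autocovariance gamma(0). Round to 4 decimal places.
\gamma(0) = 4.6719

Multiply the model equation by X_{t-k} and take expectations. With theta_0 = psi_0 = 1 and psi_j the MA(infinity) weights, this gives
  gamma(k) - sum_i phi_i gamma(k-i) = c_k,
  c_k = sigma^2 * sum_{j=k..q} theta_j psi_{j-k}   (c_k = 0 for k > q),
using gamma(-m) = gamma(m).
psi-weights needed (psi_j = theta_j + sum_i phi_i psi_{j-i}):
  psi_1 = theta_1 + phi_1 = 0.516 + (-0.775) = -0.259
Right-hand sides:
  c_0 = sigma^2 (1 + theta_1 psi_1) = 4 * (1 + (0.516)(-0.259)) = 4 * 0.866356 = 3.465424
  c_1 = sigma^2 theta_1 = 4 * (0.516) = 2.064
  c_2 = 0
Equations for k = 0 and k = 1 (AR order 1):
  gamma(0) = phi_1 gamma(1) + c_0
  gamma(1) = phi_1 gamma(0) + c_1
Substituting the second into the first: gamma(0) (1 - phi_1^2) = c_0 + phi_1 c_1, so
  gamma(0) = (c_0 + phi_1 c_1) / (1 - phi_1^2) = (3.465424 + (-0.775)(2.064)) / (1 - (-0.775)^2) = 1.865824 / 0.399375 = 4.67186.
Therefore gamma(0) = 4.6719 (to 4 decimal places).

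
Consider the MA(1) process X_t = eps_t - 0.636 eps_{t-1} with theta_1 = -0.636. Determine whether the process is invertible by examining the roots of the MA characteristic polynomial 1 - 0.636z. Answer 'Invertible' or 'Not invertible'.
\text{Invertible}

The MA(q) characteristic polynomial is P(z) = 1 - 0.636z.
Invertibility requires all roots to lie outside the unit circle, i.e. |z| > 1 for every root.
This is linear in z: 1 + (-0.636) z = 0  =>  z = -1/(-0.636) = 1.572327,  |z| = 1.572327.
Moduli of all roots: 1.5723.
All moduli strictly greater than 1? Yes.
Verdict: Invertible.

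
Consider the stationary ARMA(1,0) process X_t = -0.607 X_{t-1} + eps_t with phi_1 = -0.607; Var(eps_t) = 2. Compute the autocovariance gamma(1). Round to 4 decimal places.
\gamma(1) = -1.9223

Multiply the model equation by X_{t-k} and take expectations. With theta_0 = psi_0 = 1 and psi_j the MA(infinity) weights, this gives
  gamma(k) - sum_i phi_i gamma(k-i) = c_k,
  c_k = sigma^2 * sum_{j=k..q} theta_j psi_{j-k}   (c_k = 0 for k > q),
using gamma(-m) = gamma(m).
Pure AR (q = 0): c_0 = sigma^2 = 2, c_k = 0 for k >= 1.
Equations for k = 0 and k = 1 (AR order 1):
  gamma(0) = phi_1 gamma(1) + c_0
  gamma(1) = phi_1 gamma(0) + c_1
Substituting the second into the first: gamma(0) (1 - phi_1^2) = c_0 + phi_1 c_1, so
  gamma(0) = c_0 / (1 - phi_1^2) = 2 / (1 - (-0.607)^2) = 2 / 0.631551 = 3.166807.
  gamma(1) = phi_1 gamma(0) = (-0.607)(3.166807) = -1.922252.
Therefore gamma(1) = -1.9223 (to 4 decimal places).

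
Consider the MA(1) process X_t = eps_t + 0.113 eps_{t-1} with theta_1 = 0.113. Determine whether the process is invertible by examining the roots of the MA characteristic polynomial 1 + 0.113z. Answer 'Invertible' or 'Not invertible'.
\text{Invertible}

The MA(q) characteristic polynomial is P(z) = 1 + 0.113z.
Invertibility requires all roots to lie outside the unit circle, i.e. |z| > 1 for every root.
This is linear in z: 1 + (0.113) z = 0  =>  z = -1/(0.113) = -8.849558,  |z| = 8.849558.
Moduli of all roots: 8.8496.
All moduli strictly greater than 1? Yes.
Verdict: Invertible.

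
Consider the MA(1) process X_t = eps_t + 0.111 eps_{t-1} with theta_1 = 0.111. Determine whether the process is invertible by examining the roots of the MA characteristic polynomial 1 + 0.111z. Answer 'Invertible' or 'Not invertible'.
\text{Invertible}

The MA(q) characteristic polynomial is P(z) = 1 + 0.111z.
Invertibility requires all roots to lie outside the unit circle, i.e. |z| > 1 for every root.
This is linear in z: 1 + (0.111) z = 0  =>  z = -1/(0.111) = -9.009009,  |z| = 9.009009.
Moduli of all roots: 9.0090.
All moduli strictly greater than 1? Yes.
Verdict: Invertible.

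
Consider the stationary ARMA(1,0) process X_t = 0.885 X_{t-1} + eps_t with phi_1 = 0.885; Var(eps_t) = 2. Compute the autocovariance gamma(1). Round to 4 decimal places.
\gamma(1) = 8.1651

Multiply the model equation by X_{t-k} and take expectations. With theta_0 = psi_0 = 1 and psi_j the MA(infinity) weights, this gives
  gamma(k) - sum_i phi_i gamma(k-i) = c_k,
  c_k = sigma^2 * sum_{j=k..q} theta_j psi_{j-k}   (c_k = 0 for k > q),
using gamma(-m) = gamma(m).
Pure AR (q = 0): c_0 = sigma^2 = 2, c_k = 0 for k >= 1.
Equations for k = 0 and k = 1 (AR order 1):
  gamma(0) = phi_1 gamma(1) + c_0
  gamma(1) = phi_1 gamma(0) + c_1
Substituting the second into the first: gamma(0) (1 - phi_1^2) = c_0 + phi_1 c_1, so
  gamma(0) = c_0 / (1 - phi_1^2) = 2 / (1 - (0.885)^2) = 2 / 0.216775 = 9.226156.
  gamma(1) = phi_1 gamma(0) = (0.885)(9.226156) = 8.165148.
Therefore gamma(1) = 8.1651 (to 4 decimal places).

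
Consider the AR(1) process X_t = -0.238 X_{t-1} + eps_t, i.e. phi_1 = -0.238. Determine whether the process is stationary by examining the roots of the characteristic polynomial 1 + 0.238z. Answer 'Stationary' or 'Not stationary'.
\text{Stationary}

The AR(p) characteristic polynomial is P(z) = 1 + 0.238z.
Stationarity requires all roots to lie outside the unit circle, i.e. |z| > 1 for every root.
This is linear in z: 1 + (0.238) z = 0  =>  z = -1/(0.238) = -4.201681,  |z| = 4.201681.
Moduli of all roots: 4.2017.
All moduli strictly greater than 1? Yes.
Verdict: Stationary.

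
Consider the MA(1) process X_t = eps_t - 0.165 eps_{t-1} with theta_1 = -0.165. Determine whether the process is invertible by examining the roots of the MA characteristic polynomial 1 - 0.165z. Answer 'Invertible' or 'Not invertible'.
\text{Invertible}

The MA(q) characteristic polynomial is P(z) = 1 - 0.165z.
Invertibility requires all roots to lie outside the unit circle, i.e. |z| > 1 for every root.
This is linear in z: 1 + (-0.165) z = 0  =>  z = -1/(-0.165) = 6.060606,  |z| = 6.060606.
Moduli of all roots: 6.0606.
All moduli strictly greater than 1? Yes.
Verdict: Invertible.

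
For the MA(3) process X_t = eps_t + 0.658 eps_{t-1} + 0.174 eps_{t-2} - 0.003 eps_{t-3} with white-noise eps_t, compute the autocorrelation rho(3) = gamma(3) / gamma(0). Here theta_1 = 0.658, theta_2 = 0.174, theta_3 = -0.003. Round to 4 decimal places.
\rho(3) = -0.0021

For an MA(q) process with theta_0 = 1, the autocovariance is
  gamma(k) = sigma^2 * sum_{i=0..q-k} theta_i * theta_{i+k},
and rho(k) = gamma(k) / gamma(0). Sigma^2 cancels.
  numerator   = (1)*(-0.003) = -0.003.
  denominator = (1)^2 + (0.658)^2 + (0.174)^2 + (-0.003)^2 = 1.463249.
  rho(3) = -0.003 / 1.463249 = -0.0021.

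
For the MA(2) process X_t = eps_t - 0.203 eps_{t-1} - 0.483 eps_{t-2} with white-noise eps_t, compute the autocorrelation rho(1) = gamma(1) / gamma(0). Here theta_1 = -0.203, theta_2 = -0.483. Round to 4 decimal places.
\rho(1) = -0.0823

For an MA(q) process with theta_0 = 1, the autocovariance is
  gamma(k) = sigma^2 * sum_{i=0..q-k} theta_i * theta_{i+k},
and rho(k) = gamma(k) / gamma(0). Sigma^2 cancels.
  numerator   = (1)*(-0.203) + (-0.203)*(-0.483) = -0.104951.
  denominator = (1)^2 + (-0.203)^2 + (-0.483)^2 = 1.274498.
  rho(1) = -0.104951 / 1.274498 = -0.0823.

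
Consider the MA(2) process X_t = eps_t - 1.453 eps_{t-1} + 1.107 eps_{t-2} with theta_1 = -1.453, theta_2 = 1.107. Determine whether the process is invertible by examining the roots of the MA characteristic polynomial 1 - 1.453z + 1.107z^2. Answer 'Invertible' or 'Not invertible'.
\text{Not invertible}

The MA(q) characteristic polynomial is P(z) = 1 - 1.453z + 1.107z^2.
Invertibility requires all roots to lie outside the unit circle, i.e. |z| > 1 for every root.
Set 1 + (-1.453) z + (1.107) z^2 = 0, i.e. a z^2 + b z + c = 0 with a = 1.107, b = -1.453, c = 1.
Discriminant D = b^2 - 4ac = (-1.453)^2 - 4*(1.107)*1 = 2.111209 - (4.428) = -2.316791.
D < 0, so the roots are the complex-conjugate pair z = (-b +/- i sqrt(-D)) / (2a) = 0.6563 +/- 0.6875i.
For a conjugate pair |z|^2 = z * conj(z) = (product of roots) = c/a = 1/(1.107) = 0.903342, so |z| = sqrt(0.903342) = 0.9504 for both roots.
Moduli of all roots: 0.9504, 0.9504.
All moduli strictly greater than 1? No.
Verdict: Not invertible.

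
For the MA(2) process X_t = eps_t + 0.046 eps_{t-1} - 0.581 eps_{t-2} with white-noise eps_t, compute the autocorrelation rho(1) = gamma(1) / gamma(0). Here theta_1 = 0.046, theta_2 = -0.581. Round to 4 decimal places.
\rho(1) = 0.0144

For an MA(q) process with theta_0 = 1, the autocovariance is
  gamma(k) = sigma^2 * sum_{i=0..q-k} theta_i * theta_{i+k},
and rho(k) = gamma(k) / gamma(0). Sigma^2 cancels.
  numerator   = (1)*(0.046) + (0.046)*(-0.581) = 0.019274.
  denominator = (1)^2 + (0.046)^2 + (-0.581)^2 = 1.339677.
  rho(1) = 0.019274 / 1.339677 = 0.0144.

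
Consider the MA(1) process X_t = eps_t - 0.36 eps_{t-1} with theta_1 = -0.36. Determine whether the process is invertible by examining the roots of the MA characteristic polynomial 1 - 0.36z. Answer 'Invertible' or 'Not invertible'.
\text{Invertible}

The MA(q) characteristic polynomial is P(z) = 1 - 0.36z.
Invertibility requires all roots to lie outside the unit circle, i.e. |z| > 1 for every root.
This is linear in z: 1 + (-0.36) z = 0  =>  z = -1/(-0.36) = 2.777778,  |z| = 2.777778.
Moduli of all roots: 2.7778.
All moduli strictly greater than 1? Yes.
Verdict: Invertible.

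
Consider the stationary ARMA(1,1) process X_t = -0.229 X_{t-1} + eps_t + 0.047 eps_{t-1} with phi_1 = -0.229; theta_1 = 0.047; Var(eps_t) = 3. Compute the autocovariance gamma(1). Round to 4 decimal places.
\gamma(1) = -0.5700

Multiply the model equation by X_{t-k} and take expectations. With theta_0 = psi_0 = 1 and psi_j the MA(infinity) weights, this gives
  gamma(k) - sum_i phi_i gamma(k-i) = c_k,
  c_k = sigma^2 * sum_{j=k..q} theta_j psi_{j-k}   (c_k = 0 for k > q),
using gamma(-m) = gamma(m).
psi-weights needed (psi_j = theta_j + sum_i phi_i psi_{j-i}):
  psi_1 = theta_1 + phi_1 = 0.047 + (-0.229) = -0.182
Right-hand sides:
  c_0 = sigma^2 (1 + theta_1 psi_1) = 3 * (1 + (0.047)(-0.182)) = 3 * 0.991446 = 2.974338
  c_1 = sigma^2 theta_1 = 3 * (0.047) = 0.141
  c_2 = 0
Equations for k = 0 and k = 1 (AR order 1):
  gamma(0) = phi_1 gamma(1) + c_0
  gamma(1) = phi_1 gamma(0) + c_1
Substituting the second into the first: gamma(0) (1 - phi_1^2) = c_0 + phi_1 c_1, so
  gamma(0) = (c_0 + phi_1 c_1) / (1 - phi_1^2) = (2.974338 + (-0.229)(0.141)) / (1 - (-0.229)^2) = 2.942049 / 0.947559 = 3.104872.
  gamma(1) = phi_1 gamma(0) + c_1 = (-0.229)(3.104872) + (0.141) = -0.570016.
Therefore gamma(1) = -0.5700 (to 4 decimal places).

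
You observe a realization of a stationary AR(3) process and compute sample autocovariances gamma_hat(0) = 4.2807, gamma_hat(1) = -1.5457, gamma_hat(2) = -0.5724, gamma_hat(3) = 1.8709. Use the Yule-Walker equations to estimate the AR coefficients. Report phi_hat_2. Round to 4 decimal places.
\hat\phi_{2} = -0.1460

The Yule-Walker equations for an AR(p) process read, in matrix form,
  Gamma_p phi = r_p,   with   (Gamma_p)_{ij} = gamma(|i - j|),
                       (r_p)_i = gamma(i),   i,j = 1..p.
Substitute the sample gammas (Toeplitz matrix and right-hand side of size 3):
  Gamma_p = [[4.2807, -1.5457, -0.5724], [-1.5457, 4.2807, -1.5457], [-0.5724, -1.5457, 4.2807]]
  r_p     = [-1.5457, -0.5724, 1.8709]
Written out (R1..R3):
  (R1) 4.2807 phi_1 - 1.5457 phi_2 - 0.5724 phi_3 = -1.5457
  (R2) -1.5457 phi_1 + 4.2807 phi_2 - 1.5457 phi_3 = -0.5724
  (R3) -0.5724 phi_1 - 1.5457 phi_2 + 4.2807 phi_3 = 1.8709
Gaussian elimination:
  R2 <- R2 - (-1.5457/4.2807) R1 = R2 - (-0.361086) R1:  3.72257 phi_2 - 1.752386 phi_3 = -1.13053
  R3 <- R3 - (-0.5724/4.2807) R1 = R3 - (-0.133716) R1:  -1.752386 phi_2 + 4.204161 phi_3 = 1.664214
  R3 <- R3 - (-1.752386/3.72257) R2 = R3 - (-0.470746) R2:  3.379232 phi_3 = 1.132022
Back-substitution:
  phi_hat_3 = 1.132022 / 3.379232 = 0.334994
  phi_hat_2 = (-1.13053 - (-1.752386)(0.334994)) / 3.72257 = -0.145999
  phi_hat_1 = (-1.5457 - (-1.5457)(-0.145999) - (-0.5724)(0.334994)) / 4.2807 = -0.36901
So phi_hat = [-0.3690, -0.1460, 0.3350].
Therefore phi_hat_2 = -0.1460.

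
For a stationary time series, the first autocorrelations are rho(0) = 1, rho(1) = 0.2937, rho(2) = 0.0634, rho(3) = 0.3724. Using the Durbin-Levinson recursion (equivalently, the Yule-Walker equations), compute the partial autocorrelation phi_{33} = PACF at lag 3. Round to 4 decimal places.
\phi_{33} = 0.3950

The PACF at lag k is phi_{kk}, the last component of the solution
to the Yule-Walker system G_k phi = r_k where
  (G_k)_{ij} = rho(|i - j|), (r_k)_i = rho(i), i,j = 1..k.
Equivalently, Durbin-Levinson gives phi_{kk} iteratively:
  phi_{11} = rho(1)
  phi_{kk} = [rho(k) - sum_{j=1..k-1} phi_{k-1,j} rho(k-j)]
            / [1 - sum_{j=1..k-1} phi_{k-1,j} rho(j)],
  phi_{k,j} = phi_{k-1,j} - phi_{kk} phi_{k-1,k-j},  j = 1..k-1.
Step k = 1:
  phi_11 = rho(1) = 0.2937.
Step k = 2:
  phi_22 = [rho(2) - phi_11 rho(1)] / [1 - phi_11 rho(1)] = [0.0634 - (0.2937)(0.2937)] / [1 - (0.2937)(0.2937)]
         = -0.02285969 / 0.91374031 = -0.025018.
  Update: phi_21 = phi_11 - phi_22 phi_11 = 0.2937 - (-0.025018)(0.2937) = 0.301048.
Step k = 3:
  phi_33 = [rho(3) - phi_21 rho(2) - phi_22 rho(1)] / [1 - phi_21 rho(1) - phi_22 rho(2)]
    numerator   = 0.3724 - (0.301048)(0.0634) - (-0.025018)(0.2937) = 0.36066128
    denominator = 1 - (0.301048)(0.2937) - (-0.025018)(0.0634) = 0.91316841
  phi_33 = 0.36066128 / 0.91316841 = 0.395.
Therefore phi_{33} = 0.3950.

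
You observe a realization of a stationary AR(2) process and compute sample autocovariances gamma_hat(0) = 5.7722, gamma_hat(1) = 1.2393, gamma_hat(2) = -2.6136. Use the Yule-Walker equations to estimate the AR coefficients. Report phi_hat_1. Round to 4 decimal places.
\hat\phi_{1} = 0.3270

The Yule-Walker equations for an AR(p) process read, in matrix form,
  Gamma_p phi = r_p,   with   (Gamma_p)_{ij} = gamma(|i - j|),
                       (r_p)_i = gamma(i),   i,j = 1..p.
Substitute the sample gammas (Toeplitz matrix and right-hand side of size 2):
  Gamma_p = [[5.7722, 1.2393], [1.2393, 5.7722]]
  r_p     = [1.2393, -2.6136]
Written out:
  5.7722 phi_1 + 1.2393 phi_2 = 1.2393
  1.2393 phi_1 + 5.7722 phi_2 = -2.6136
Solve by Cramer's rule:
  det = gamma(0)^2 - gamma(1)^2 = (5.7722)^2 - (1.2393)^2 = 33.31829284 - 1.53586449 = 31.78242835
  phi_hat_1 = [gamma(1) gamma(0) - gamma(1) gamma(2)] / det = [(1.2393)(5.7722) - (1.2393)(-2.6136)] / 31.78242835 = 10.39252194 / 31.78242835 = 0.327
  phi_hat_2 = [gamma(0) gamma(2) - gamma(1)^2] / det = [(5.7722)(-2.6136) - (1.2393)^2] / 31.78242835 = -16.62208641 / 31.78242835 = -0.523
So phi_hat = [0.3270, -0.5230].
Therefore phi_hat_1 = 0.3270.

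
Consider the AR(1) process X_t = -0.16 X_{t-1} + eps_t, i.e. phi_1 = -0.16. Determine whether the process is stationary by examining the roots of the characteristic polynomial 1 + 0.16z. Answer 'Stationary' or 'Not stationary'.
\text{Stationary}

The AR(p) characteristic polynomial is P(z) = 1 + 0.16z.
Stationarity requires all roots to lie outside the unit circle, i.e. |z| > 1 for every root.
This is linear in z: 1 + (0.16) z = 0  =>  z = -1/(0.16) = -6.25,  |z| = 6.25.
Moduli of all roots: 6.2500.
All moduli strictly greater than 1? Yes.
Verdict: Stationary.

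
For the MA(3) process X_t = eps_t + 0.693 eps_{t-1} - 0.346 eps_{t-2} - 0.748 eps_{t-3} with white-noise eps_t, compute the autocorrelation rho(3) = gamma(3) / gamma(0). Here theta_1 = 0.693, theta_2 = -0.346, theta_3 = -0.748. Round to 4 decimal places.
\rho(3) = -0.3464

For an MA(q) process with theta_0 = 1, the autocovariance is
  gamma(k) = sigma^2 * sum_{i=0..q-k} theta_i * theta_{i+k},
and rho(k) = gamma(k) / gamma(0). Sigma^2 cancels.
  numerator   = (1)*(-0.748) = -0.748.
  denominator = (1)^2 + (0.693)^2 + (-0.346)^2 + (-0.748)^2 = 2.159469.
  rho(3) = -0.748 / 2.159469 = -0.3464.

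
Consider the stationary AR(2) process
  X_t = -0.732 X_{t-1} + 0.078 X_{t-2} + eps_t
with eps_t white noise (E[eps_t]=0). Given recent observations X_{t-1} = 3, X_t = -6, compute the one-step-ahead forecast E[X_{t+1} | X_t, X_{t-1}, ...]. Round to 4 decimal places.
E[X_{t+1} \mid \mathcal F_t] = 4.6260

For an AR(p) model X_t = c + sum_i phi_i X_{t-i} + eps_t, the
one-step-ahead conditional mean is
  E[X_{t+1} | X_t, ...] = c + sum_i phi_i X_{t+1-i}.
Substitute known values:
  E[X_{t+1} | ...] = (-0.732) * (-6) + (0.078) * (3)
                   = 4.6260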